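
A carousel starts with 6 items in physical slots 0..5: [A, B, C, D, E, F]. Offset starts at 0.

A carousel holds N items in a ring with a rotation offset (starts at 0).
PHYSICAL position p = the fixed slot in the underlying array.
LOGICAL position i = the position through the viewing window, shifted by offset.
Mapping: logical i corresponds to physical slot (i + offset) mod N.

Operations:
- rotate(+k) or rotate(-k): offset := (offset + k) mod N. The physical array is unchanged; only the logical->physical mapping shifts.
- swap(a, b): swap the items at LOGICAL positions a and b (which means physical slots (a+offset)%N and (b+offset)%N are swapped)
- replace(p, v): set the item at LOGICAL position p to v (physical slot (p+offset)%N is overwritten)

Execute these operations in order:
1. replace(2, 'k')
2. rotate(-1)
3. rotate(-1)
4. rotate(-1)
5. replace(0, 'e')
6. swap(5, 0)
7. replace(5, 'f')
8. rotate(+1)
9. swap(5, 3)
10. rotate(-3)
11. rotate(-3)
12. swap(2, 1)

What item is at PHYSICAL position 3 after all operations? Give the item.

Answer: B

Derivation:
After op 1 (replace(2, 'k')): offset=0, physical=[A,B,k,D,E,F], logical=[A,B,k,D,E,F]
After op 2 (rotate(-1)): offset=5, physical=[A,B,k,D,E,F], logical=[F,A,B,k,D,E]
After op 3 (rotate(-1)): offset=4, physical=[A,B,k,D,E,F], logical=[E,F,A,B,k,D]
After op 4 (rotate(-1)): offset=3, physical=[A,B,k,D,E,F], logical=[D,E,F,A,B,k]
After op 5 (replace(0, 'e')): offset=3, physical=[A,B,k,e,E,F], logical=[e,E,F,A,B,k]
After op 6 (swap(5, 0)): offset=3, physical=[A,B,e,k,E,F], logical=[k,E,F,A,B,e]
After op 7 (replace(5, 'f')): offset=3, physical=[A,B,f,k,E,F], logical=[k,E,F,A,B,f]
After op 8 (rotate(+1)): offset=4, physical=[A,B,f,k,E,F], logical=[E,F,A,B,f,k]
After op 9 (swap(5, 3)): offset=4, physical=[A,k,f,B,E,F], logical=[E,F,A,k,f,B]
After op 10 (rotate(-3)): offset=1, physical=[A,k,f,B,E,F], logical=[k,f,B,E,F,A]
After op 11 (rotate(-3)): offset=4, physical=[A,k,f,B,E,F], logical=[E,F,A,k,f,B]
After op 12 (swap(2, 1)): offset=4, physical=[F,k,f,B,E,A], logical=[E,A,F,k,f,B]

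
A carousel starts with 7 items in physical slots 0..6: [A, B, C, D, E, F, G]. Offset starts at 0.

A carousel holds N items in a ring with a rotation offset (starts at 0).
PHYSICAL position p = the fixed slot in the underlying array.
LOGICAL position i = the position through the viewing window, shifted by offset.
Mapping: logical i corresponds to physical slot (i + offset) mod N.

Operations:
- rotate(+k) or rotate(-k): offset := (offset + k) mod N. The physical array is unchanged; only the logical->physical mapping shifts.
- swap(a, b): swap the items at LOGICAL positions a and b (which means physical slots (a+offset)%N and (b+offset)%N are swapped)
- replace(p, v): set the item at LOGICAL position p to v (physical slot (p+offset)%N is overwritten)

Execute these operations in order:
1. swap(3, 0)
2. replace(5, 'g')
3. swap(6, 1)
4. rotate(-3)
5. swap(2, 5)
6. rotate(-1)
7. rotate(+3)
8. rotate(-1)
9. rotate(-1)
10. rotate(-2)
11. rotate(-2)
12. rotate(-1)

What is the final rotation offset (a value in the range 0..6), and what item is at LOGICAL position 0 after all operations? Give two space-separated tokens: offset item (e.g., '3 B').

After op 1 (swap(3, 0)): offset=0, physical=[D,B,C,A,E,F,G], logical=[D,B,C,A,E,F,G]
After op 2 (replace(5, 'g')): offset=0, physical=[D,B,C,A,E,g,G], logical=[D,B,C,A,E,g,G]
After op 3 (swap(6, 1)): offset=0, physical=[D,G,C,A,E,g,B], logical=[D,G,C,A,E,g,B]
After op 4 (rotate(-3)): offset=4, physical=[D,G,C,A,E,g,B], logical=[E,g,B,D,G,C,A]
After op 5 (swap(2, 5)): offset=4, physical=[D,G,B,A,E,g,C], logical=[E,g,C,D,G,B,A]
After op 6 (rotate(-1)): offset=3, physical=[D,G,B,A,E,g,C], logical=[A,E,g,C,D,G,B]
After op 7 (rotate(+3)): offset=6, physical=[D,G,B,A,E,g,C], logical=[C,D,G,B,A,E,g]
After op 8 (rotate(-1)): offset=5, physical=[D,G,B,A,E,g,C], logical=[g,C,D,G,B,A,E]
After op 9 (rotate(-1)): offset=4, physical=[D,G,B,A,E,g,C], logical=[E,g,C,D,G,B,A]
After op 10 (rotate(-2)): offset=2, physical=[D,G,B,A,E,g,C], logical=[B,A,E,g,C,D,G]
After op 11 (rotate(-2)): offset=0, physical=[D,G,B,A,E,g,C], logical=[D,G,B,A,E,g,C]
After op 12 (rotate(-1)): offset=6, physical=[D,G,B,A,E,g,C], logical=[C,D,G,B,A,E,g]

Answer: 6 C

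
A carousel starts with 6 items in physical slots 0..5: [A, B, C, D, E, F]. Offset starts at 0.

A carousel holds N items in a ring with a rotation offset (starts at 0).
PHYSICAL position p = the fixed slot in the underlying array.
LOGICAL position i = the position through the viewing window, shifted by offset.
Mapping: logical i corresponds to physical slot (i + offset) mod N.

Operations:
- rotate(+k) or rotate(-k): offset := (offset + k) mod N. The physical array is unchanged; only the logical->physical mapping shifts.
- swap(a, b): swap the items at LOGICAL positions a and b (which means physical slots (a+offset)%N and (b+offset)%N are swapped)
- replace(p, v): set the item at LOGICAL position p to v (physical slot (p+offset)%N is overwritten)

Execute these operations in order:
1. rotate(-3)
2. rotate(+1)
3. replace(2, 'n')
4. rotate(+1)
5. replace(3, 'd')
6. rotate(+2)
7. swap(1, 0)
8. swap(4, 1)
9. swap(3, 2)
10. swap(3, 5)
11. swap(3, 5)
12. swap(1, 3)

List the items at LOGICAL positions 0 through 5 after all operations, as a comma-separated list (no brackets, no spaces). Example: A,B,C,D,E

Answer: d,D,E,F,B,n

Derivation:
After op 1 (rotate(-3)): offset=3, physical=[A,B,C,D,E,F], logical=[D,E,F,A,B,C]
After op 2 (rotate(+1)): offset=4, physical=[A,B,C,D,E,F], logical=[E,F,A,B,C,D]
After op 3 (replace(2, 'n')): offset=4, physical=[n,B,C,D,E,F], logical=[E,F,n,B,C,D]
After op 4 (rotate(+1)): offset=5, physical=[n,B,C,D,E,F], logical=[F,n,B,C,D,E]
After op 5 (replace(3, 'd')): offset=5, physical=[n,B,d,D,E,F], logical=[F,n,B,d,D,E]
After op 6 (rotate(+2)): offset=1, physical=[n,B,d,D,E,F], logical=[B,d,D,E,F,n]
After op 7 (swap(1, 0)): offset=1, physical=[n,d,B,D,E,F], logical=[d,B,D,E,F,n]
After op 8 (swap(4, 1)): offset=1, physical=[n,d,F,D,E,B], logical=[d,F,D,E,B,n]
After op 9 (swap(3, 2)): offset=1, physical=[n,d,F,E,D,B], logical=[d,F,E,D,B,n]
After op 10 (swap(3, 5)): offset=1, physical=[D,d,F,E,n,B], logical=[d,F,E,n,B,D]
After op 11 (swap(3, 5)): offset=1, physical=[n,d,F,E,D,B], logical=[d,F,E,D,B,n]
After op 12 (swap(1, 3)): offset=1, physical=[n,d,D,E,F,B], logical=[d,D,E,F,B,n]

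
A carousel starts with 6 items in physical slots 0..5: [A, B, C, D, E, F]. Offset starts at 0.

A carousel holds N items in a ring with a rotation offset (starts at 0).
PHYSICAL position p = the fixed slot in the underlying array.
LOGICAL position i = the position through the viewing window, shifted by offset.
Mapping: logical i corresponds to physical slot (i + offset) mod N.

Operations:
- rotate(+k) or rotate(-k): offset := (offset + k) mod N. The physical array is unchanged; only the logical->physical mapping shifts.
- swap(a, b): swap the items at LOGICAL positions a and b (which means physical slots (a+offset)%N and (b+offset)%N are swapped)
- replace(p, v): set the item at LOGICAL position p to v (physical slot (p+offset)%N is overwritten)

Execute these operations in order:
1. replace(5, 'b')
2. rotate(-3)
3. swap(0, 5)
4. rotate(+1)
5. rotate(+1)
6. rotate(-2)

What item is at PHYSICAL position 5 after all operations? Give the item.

Answer: b

Derivation:
After op 1 (replace(5, 'b')): offset=0, physical=[A,B,C,D,E,b], logical=[A,B,C,D,E,b]
After op 2 (rotate(-3)): offset=3, physical=[A,B,C,D,E,b], logical=[D,E,b,A,B,C]
After op 3 (swap(0, 5)): offset=3, physical=[A,B,D,C,E,b], logical=[C,E,b,A,B,D]
After op 4 (rotate(+1)): offset=4, physical=[A,B,D,C,E,b], logical=[E,b,A,B,D,C]
After op 5 (rotate(+1)): offset=5, physical=[A,B,D,C,E,b], logical=[b,A,B,D,C,E]
After op 6 (rotate(-2)): offset=3, physical=[A,B,D,C,E,b], logical=[C,E,b,A,B,D]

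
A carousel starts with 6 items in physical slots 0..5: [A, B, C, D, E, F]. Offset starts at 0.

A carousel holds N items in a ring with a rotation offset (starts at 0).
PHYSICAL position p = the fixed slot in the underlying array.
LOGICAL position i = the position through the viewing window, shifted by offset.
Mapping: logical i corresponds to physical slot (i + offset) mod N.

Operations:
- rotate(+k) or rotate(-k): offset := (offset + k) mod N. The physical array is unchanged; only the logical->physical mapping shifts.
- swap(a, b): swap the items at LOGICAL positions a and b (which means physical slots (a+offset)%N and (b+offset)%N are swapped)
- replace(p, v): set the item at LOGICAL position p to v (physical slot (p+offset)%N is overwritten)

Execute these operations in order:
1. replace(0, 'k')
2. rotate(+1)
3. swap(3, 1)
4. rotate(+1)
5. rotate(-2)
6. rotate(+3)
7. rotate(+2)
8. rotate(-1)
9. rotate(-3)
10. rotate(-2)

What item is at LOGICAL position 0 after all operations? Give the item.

Answer: F

Derivation:
After op 1 (replace(0, 'k')): offset=0, physical=[k,B,C,D,E,F], logical=[k,B,C,D,E,F]
After op 2 (rotate(+1)): offset=1, physical=[k,B,C,D,E,F], logical=[B,C,D,E,F,k]
After op 3 (swap(3, 1)): offset=1, physical=[k,B,E,D,C,F], logical=[B,E,D,C,F,k]
After op 4 (rotate(+1)): offset=2, physical=[k,B,E,D,C,F], logical=[E,D,C,F,k,B]
After op 5 (rotate(-2)): offset=0, physical=[k,B,E,D,C,F], logical=[k,B,E,D,C,F]
After op 6 (rotate(+3)): offset=3, physical=[k,B,E,D,C,F], logical=[D,C,F,k,B,E]
After op 7 (rotate(+2)): offset=5, physical=[k,B,E,D,C,F], logical=[F,k,B,E,D,C]
After op 8 (rotate(-1)): offset=4, physical=[k,B,E,D,C,F], logical=[C,F,k,B,E,D]
After op 9 (rotate(-3)): offset=1, physical=[k,B,E,D,C,F], logical=[B,E,D,C,F,k]
After op 10 (rotate(-2)): offset=5, physical=[k,B,E,D,C,F], logical=[F,k,B,E,D,C]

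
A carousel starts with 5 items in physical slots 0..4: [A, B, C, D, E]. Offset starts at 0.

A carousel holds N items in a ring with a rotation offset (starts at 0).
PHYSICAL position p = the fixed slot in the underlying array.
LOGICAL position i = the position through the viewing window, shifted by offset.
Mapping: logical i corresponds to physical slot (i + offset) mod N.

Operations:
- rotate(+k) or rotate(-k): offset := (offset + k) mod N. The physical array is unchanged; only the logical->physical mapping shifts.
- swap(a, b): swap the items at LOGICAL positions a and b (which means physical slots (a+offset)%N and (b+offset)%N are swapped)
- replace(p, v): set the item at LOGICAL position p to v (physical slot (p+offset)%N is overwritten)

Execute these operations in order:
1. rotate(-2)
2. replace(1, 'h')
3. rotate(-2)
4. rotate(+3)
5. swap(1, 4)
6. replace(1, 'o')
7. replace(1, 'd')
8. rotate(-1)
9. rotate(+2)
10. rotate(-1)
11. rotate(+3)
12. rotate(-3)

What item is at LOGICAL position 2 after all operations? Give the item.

After op 1 (rotate(-2)): offset=3, physical=[A,B,C,D,E], logical=[D,E,A,B,C]
After op 2 (replace(1, 'h')): offset=3, physical=[A,B,C,D,h], logical=[D,h,A,B,C]
After op 3 (rotate(-2)): offset=1, physical=[A,B,C,D,h], logical=[B,C,D,h,A]
After op 4 (rotate(+3)): offset=4, physical=[A,B,C,D,h], logical=[h,A,B,C,D]
After op 5 (swap(1, 4)): offset=4, physical=[D,B,C,A,h], logical=[h,D,B,C,A]
After op 6 (replace(1, 'o')): offset=4, physical=[o,B,C,A,h], logical=[h,o,B,C,A]
After op 7 (replace(1, 'd')): offset=4, physical=[d,B,C,A,h], logical=[h,d,B,C,A]
After op 8 (rotate(-1)): offset=3, physical=[d,B,C,A,h], logical=[A,h,d,B,C]
After op 9 (rotate(+2)): offset=0, physical=[d,B,C,A,h], logical=[d,B,C,A,h]
After op 10 (rotate(-1)): offset=4, physical=[d,B,C,A,h], logical=[h,d,B,C,A]
After op 11 (rotate(+3)): offset=2, physical=[d,B,C,A,h], logical=[C,A,h,d,B]
After op 12 (rotate(-3)): offset=4, physical=[d,B,C,A,h], logical=[h,d,B,C,A]

Answer: B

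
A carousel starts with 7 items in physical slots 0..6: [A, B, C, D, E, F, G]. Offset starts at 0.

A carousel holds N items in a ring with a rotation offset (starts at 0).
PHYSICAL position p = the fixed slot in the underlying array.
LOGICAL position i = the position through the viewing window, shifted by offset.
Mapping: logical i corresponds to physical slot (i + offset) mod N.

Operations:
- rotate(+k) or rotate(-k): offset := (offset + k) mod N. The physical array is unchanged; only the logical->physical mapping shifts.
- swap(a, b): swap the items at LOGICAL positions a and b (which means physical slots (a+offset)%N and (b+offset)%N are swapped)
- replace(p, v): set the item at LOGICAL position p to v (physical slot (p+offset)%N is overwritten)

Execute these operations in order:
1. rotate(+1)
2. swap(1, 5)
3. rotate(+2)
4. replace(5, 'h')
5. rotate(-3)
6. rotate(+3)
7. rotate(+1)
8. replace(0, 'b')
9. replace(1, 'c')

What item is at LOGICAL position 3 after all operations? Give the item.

After op 1 (rotate(+1)): offset=1, physical=[A,B,C,D,E,F,G], logical=[B,C,D,E,F,G,A]
After op 2 (swap(1, 5)): offset=1, physical=[A,B,G,D,E,F,C], logical=[B,G,D,E,F,C,A]
After op 3 (rotate(+2)): offset=3, physical=[A,B,G,D,E,F,C], logical=[D,E,F,C,A,B,G]
After op 4 (replace(5, 'h')): offset=3, physical=[A,h,G,D,E,F,C], logical=[D,E,F,C,A,h,G]
After op 5 (rotate(-3)): offset=0, physical=[A,h,G,D,E,F,C], logical=[A,h,G,D,E,F,C]
After op 6 (rotate(+3)): offset=3, physical=[A,h,G,D,E,F,C], logical=[D,E,F,C,A,h,G]
After op 7 (rotate(+1)): offset=4, physical=[A,h,G,D,E,F,C], logical=[E,F,C,A,h,G,D]
After op 8 (replace(0, 'b')): offset=4, physical=[A,h,G,D,b,F,C], logical=[b,F,C,A,h,G,D]
After op 9 (replace(1, 'c')): offset=4, physical=[A,h,G,D,b,c,C], logical=[b,c,C,A,h,G,D]

Answer: A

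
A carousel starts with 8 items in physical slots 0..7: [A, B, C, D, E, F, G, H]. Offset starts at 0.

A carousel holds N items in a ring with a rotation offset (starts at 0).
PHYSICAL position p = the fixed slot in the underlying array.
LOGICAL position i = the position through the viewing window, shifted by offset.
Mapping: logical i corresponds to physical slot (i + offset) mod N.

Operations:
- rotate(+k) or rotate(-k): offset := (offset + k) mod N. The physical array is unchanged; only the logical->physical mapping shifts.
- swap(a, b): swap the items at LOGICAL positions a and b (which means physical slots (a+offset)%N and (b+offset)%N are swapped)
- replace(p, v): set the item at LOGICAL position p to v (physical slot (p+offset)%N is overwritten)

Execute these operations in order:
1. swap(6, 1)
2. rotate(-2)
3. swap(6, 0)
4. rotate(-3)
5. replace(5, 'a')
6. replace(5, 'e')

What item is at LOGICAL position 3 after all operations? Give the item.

Answer: E

Derivation:
After op 1 (swap(6, 1)): offset=0, physical=[A,G,C,D,E,F,B,H], logical=[A,G,C,D,E,F,B,H]
After op 2 (rotate(-2)): offset=6, physical=[A,G,C,D,E,F,B,H], logical=[B,H,A,G,C,D,E,F]
After op 3 (swap(6, 0)): offset=6, physical=[A,G,C,D,B,F,E,H], logical=[E,H,A,G,C,D,B,F]
After op 4 (rotate(-3)): offset=3, physical=[A,G,C,D,B,F,E,H], logical=[D,B,F,E,H,A,G,C]
After op 5 (replace(5, 'a')): offset=3, physical=[a,G,C,D,B,F,E,H], logical=[D,B,F,E,H,a,G,C]
After op 6 (replace(5, 'e')): offset=3, physical=[e,G,C,D,B,F,E,H], logical=[D,B,F,E,H,e,G,C]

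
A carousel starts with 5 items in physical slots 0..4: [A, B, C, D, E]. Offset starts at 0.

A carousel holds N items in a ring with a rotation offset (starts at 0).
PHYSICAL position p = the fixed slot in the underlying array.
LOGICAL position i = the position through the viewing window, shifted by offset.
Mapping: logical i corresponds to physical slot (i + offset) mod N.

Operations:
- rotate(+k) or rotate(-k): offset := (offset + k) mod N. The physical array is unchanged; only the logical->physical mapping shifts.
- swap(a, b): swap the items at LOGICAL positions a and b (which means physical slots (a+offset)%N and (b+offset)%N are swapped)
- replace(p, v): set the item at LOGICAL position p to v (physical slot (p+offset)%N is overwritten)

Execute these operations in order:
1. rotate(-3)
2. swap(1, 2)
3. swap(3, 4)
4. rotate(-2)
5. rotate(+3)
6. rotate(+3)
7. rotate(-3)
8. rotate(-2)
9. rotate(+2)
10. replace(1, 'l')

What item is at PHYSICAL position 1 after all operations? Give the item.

After op 1 (rotate(-3)): offset=2, physical=[A,B,C,D,E], logical=[C,D,E,A,B]
After op 2 (swap(1, 2)): offset=2, physical=[A,B,C,E,D], logical=[C,E,D,A,B]
After op 3 (swap(3, 4)): offset=2, physical=[B,A,C,E,D], logical=[C,E,D,B,A]
After op 4 (rotate(-2)): offset=0, physical=[B,A,C,E,D], logical=[B,A,C,E,D]
After op 5 (rotate(+3)): offset=3, physical=[B,A,C,E,D], logical=[E,D,B,A,C]
After op 6 (rotate(+3)): offset=1, physical=[B,A,C,E,D], logical=[A,C,E,D,B]
After op 7 (rotate(-3)): offset=3, physical=[B,A,C,E,D], logical=[E,D,B,A,C]
After op 8 (rotate(-2)): offset=1, physical=[B,A,C,E,D], logical=[A,C,E,D,B]
After op 9 (rotate(+2)): offset=3, physical=[B,A,C,E,D], logical=[E,D,B,A,C]
After op 10 (replace(1, 'l')): offset=3, physical=[B,A,C,E,l], logical=[E,l,B,A,C]

Answer: A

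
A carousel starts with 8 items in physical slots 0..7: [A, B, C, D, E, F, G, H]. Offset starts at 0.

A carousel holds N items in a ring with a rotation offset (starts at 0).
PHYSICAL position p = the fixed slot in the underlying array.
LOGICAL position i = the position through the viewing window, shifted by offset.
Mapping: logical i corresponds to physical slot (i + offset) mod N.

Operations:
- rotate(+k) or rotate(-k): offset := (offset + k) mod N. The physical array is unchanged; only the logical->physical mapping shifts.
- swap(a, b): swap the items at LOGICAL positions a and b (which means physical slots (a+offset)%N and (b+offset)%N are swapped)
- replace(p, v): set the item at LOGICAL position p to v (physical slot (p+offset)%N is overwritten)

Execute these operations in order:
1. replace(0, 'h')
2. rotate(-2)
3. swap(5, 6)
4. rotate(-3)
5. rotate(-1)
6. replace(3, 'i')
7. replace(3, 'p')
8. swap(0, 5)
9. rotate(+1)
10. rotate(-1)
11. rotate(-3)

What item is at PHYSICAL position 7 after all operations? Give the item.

After op 1 (replace(0, 'h')): offset=0, physical=[h,B,C,D,E,F,G,H], logical=[h,B,C,D,E,F,G,H]
After op 2 (rotate(-2)): offset=6, physical=[h,B,C,D,E,F,G,H], logical=[G,H,h,B,C,D,E,F]
After op 3 (swap(5, 6)): offset=6, physical=[h,B,C,E,D,F,G,H], logical=[G,H,h,B,C,E,D,F]
After op 4 (rotate(-3)): offset=3, physical=[h,B,C,E,D,F,G,H], logical=[E,D,F,G,H,h,B,C]
After op 5 (rotate(-1)): offset=2, physical=[h,B,C,E,D,F,G,H], logical=[C,E,D,F,G,H,h,B]
After op 6 (replace(3, 'i')): offset=2, physical=[h,B,C,E,D,i,G,H], logical=[C,E,D,i,G,H,h,B]
After op 7 (replace(3, 'p')): offset=2, physical=[h,B,C,E,D,p,G,H], logical=[C,E,D,p,G,H,h,B]
After op 8 (swap(0, 5)): offset=2, physical=[h,B,H,E,D,p,G,C], logical=[H,E,D,p,G,C,h,B]
After op 9 (rotate(+1)): offset=3, physical=[h,B,H,E,D,p,G,C], logical=[E,D,p,G,C,h,B,H]
After op 10 (rotate(-1)): offset=2, physical=[h,B,H,E,D,p,G,C], logical=[H,E,D,p,G,C,h,B]
After op 11 (rotate(-3)): offset=7, physical=[h,B,H,E,D,p,G,C], logical=[C,h,B,H,E,D,p,G]

Answer: C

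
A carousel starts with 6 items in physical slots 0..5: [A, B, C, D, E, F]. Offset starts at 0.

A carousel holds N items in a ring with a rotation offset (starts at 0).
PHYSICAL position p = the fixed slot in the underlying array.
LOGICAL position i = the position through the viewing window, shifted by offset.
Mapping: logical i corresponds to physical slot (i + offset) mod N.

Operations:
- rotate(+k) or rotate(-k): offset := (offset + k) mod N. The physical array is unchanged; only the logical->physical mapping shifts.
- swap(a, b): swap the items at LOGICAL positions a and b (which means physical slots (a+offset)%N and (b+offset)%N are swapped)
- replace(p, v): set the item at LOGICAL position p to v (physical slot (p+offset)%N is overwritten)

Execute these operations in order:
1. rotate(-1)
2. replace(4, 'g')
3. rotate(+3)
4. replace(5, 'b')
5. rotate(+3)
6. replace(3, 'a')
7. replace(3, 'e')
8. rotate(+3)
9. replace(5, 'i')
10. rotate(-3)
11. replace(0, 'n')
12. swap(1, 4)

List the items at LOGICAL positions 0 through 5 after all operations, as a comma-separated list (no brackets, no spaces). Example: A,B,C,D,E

Answer: n,g,i,e,A,E

Derivation:
After op 1 (rotate(-1)): offset=5, physical=[A,B,C,D,E,F], logical=[F,A,B,C,D,E]
After op 2 (replace(4, 'g')): offset=5, physical=[A,B,C,g,E,F], logical=[F,A,B,C,g,E]
After op 3 (rotate(+3)): offset=2, physical=[A,B,C,g,E,F], logical=[C,g,E,F,A,B]
After op 4 (replace(5, 'b')): offset=2, physical=[A,b,C,g,E,F], logical=[C,g,E,F,A,b]
After op 5 (rotate(+3)): offset=5, physical=[A,b,C,g,E,F], logical=[F,A,b,C,g,E]
After op 6 (replace(3, 'a')): offset=5, physical=[A,b,a,g,E,F], logical=[F,A,b,a,g,E]
After op 7 (replace(3, 'e')): offset=5, physical=[A,b,e,g,E,F], logical=[F,A,b,e,g,E]
After op 8 (rotate(+3)): offset=2, physical=[A,b,e,g,E,F], logical=[e,g,E,F,A,b]
After op 9 (replace(5, 'i')): offset=2, physical=[A,i,e,g,E,F], logical=[e,g,E,F,A,i]
After op 10 (rotate(-3)): offset=5, physical=[A,i,e,g,E,F], logical=[F,A,i,e,g,E]
After op 11 (replace(0, 'n')): offset=5, physical=[A,i,e,g,E,n], logical=[n,A,i,e,g,E]
After op 12 (swap(1, 4)): offset=5, physical=[g,i,e,A,E,n], logical=[n,g,i,e,A,E]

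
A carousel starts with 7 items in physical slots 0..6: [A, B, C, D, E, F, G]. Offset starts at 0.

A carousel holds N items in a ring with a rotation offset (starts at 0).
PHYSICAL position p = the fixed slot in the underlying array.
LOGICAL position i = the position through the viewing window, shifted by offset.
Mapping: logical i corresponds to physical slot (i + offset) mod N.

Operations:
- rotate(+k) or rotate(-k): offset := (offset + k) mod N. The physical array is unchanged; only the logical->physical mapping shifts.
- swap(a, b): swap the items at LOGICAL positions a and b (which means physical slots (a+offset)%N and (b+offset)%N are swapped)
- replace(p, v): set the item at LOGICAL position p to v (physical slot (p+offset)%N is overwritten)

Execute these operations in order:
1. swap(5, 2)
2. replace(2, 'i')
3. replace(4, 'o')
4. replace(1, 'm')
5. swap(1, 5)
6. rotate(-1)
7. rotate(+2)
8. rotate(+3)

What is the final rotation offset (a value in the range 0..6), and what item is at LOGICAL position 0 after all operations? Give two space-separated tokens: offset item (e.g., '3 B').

After op 1 (swap(5, 2)): offset=0, physical=[A,B,F,D,E,C,G], logical=[A,B,F,D,E,C,G]
After op 2 (replace(2, 'i')): offset=0, physical=[A,B,i,D,E,C,G], logical=[A,B,i,D,E,C,G]
After op 3 (replace(4, 'o')): offset=0, physical=[A,B,i,D,o,C,G], logical=[A,B,i,D,o,C,G]
After op 4 (replace(1, 'm')): offset=0, physical=[A,m,i,D,o,C,G], logical=[A,m,i,D,o,C,G]
After op 5 (swap(1, 5)): offset=0, physical=[A,C,i,D,o,m,G], logical=[A,C,i,D,o,m,G]
After op 6 (rotate(-1)): offset=6, physical=[A,C,i,D,o,m,G], logical=[G,A,C,i,D,o,m]
After op 7 (rotate(+2)): offset=1, physical=[A,C,i,D,o,m,G], logical=[C,i,D,o,m,G,A]
After op 8 (rotate(+3)): offset=4, physical=[A,C,i,D,o,m,G], logical=[o,m,G,A,C,i,D]

Answer: 4 o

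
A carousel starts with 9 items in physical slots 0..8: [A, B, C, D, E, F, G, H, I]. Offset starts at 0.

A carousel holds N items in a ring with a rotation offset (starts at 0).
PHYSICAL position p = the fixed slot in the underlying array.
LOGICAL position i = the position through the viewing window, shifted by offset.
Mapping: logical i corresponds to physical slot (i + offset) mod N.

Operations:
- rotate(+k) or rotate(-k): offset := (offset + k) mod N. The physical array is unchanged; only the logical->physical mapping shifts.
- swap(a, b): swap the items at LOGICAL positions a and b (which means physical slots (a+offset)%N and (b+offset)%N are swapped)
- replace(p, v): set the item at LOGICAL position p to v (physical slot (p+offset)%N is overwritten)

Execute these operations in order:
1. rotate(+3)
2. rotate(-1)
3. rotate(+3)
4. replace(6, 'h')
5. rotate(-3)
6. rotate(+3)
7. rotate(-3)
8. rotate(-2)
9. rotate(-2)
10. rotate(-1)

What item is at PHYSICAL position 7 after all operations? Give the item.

After op 1 (rotate(+3)): offset=3, physical=[A,B,C,D,E,F,G,H,I], logical=[D,E,F,G,H,I,A,B,C]
After op 2 (rotate(-1)): offset=2, physical=[A,B,C,D,E,F,G,H,I], logical=[C,D,E,F,G,H,I,A,B]
After op 3 (rotate(+3)): offset=5, physical=[A,B,C,D,E,F,G,H,I], logical=[F,G,H,I,A,B,C,D,E]
After op 4 (replace(6, 'h')): offset=5, physical=[A,B,h,D,E,F,G,H,I], logical=[F,G,H,I,A,B,h,D,E]
After op 5 (rotate(-3)): offset=2, physical=[A,B,h,D,E,F,G,H,I], logical=[h,D,E,F,G,H,I,A,B]
After op 6 (rotate(+3)): offset=5, physical=[A,B,h,D,E,F,G,H,I], logical=[F,G,H,I,A,B,h,D,E]
After op 7 (rotate(-3)): offset=2, physical=[A,B,h,D,E,F,G,H,I], logical=[h,D,E,F,G,H,I,A,B]
After op 8 (rotate(-2)): offset=0, physical=[A,B,h,D,E,F,G,H,I], logical=[A,B,h,D,E,F,G,H,I]
After op 9 (rotate(-2)): offset=7, physical=[A,B,h,D,E,F,G,H,I], logical=[H,I,A,B,h,D,E,F,G]
After op 10 (rotate(-1)): offset=6, physical=[A,B,h,D,E,F,G,H,I], logical=[G,H,I,A,B,h,D,E,F]

Answer: H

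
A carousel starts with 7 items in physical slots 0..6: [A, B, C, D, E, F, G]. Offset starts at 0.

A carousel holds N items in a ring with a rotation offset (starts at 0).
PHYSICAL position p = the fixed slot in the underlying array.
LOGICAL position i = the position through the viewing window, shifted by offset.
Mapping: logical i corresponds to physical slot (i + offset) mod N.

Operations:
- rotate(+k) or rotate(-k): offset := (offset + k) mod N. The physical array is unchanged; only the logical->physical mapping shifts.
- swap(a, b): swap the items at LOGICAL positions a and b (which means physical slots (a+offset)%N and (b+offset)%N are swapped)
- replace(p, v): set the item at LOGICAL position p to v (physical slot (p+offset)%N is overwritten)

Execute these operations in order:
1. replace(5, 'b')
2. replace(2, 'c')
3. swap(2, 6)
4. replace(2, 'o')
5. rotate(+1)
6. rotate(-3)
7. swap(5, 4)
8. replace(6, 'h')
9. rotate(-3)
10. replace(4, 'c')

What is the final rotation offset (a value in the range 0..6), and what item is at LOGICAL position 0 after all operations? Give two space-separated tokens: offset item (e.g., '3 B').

Answer: 2 D

Derivation:
After op 1 (replace(5, 'b')): offset=0, physical=[A,B,C,D,E,b,G], logical=[A,B,C,D,E,b,G]
After op 2 (replace(2, 'c')): offset=0, physical=[A,B,c,D,E,b,G], logical=[A,B,c,D,E,b,G]
After op 3 (swap(2, 6)): offset=0, physical=[A,B,G,D,E,b,c], logical=[A,B,G,D,E,b,c]
After op 4 (replace(2, 'o')): offset=0, physical=[A,B,o,D,E,b,c], logical=[A,B,o,D,E,b,c]
After op 5 (rotate(+1)): offset=1, physical=[A,B,o,D,E,b,c], logical=[B,o,D,E,b,c,A]
After op 6 (rotate(-3)): offset=5, physical=[A,B,o,D,E,b,c], logical=[b,c,A,B,o,D,E]
After op 7 (swap(5, 4)): offset=5, physical=[A,B,D,o,E,b,c], logical=[b,c,A,B,D,o,E]
After op 8 (replace(6, 'h')): offset=5, physical=[A,B,D,o,h,b,c], logical=[b,c,A,B,D,o,h]
After op 9 (rotate(-3)): offset=2, physical=[A,B,D,o,h,b,c], logical=[D,o,h,b,c,A,B]
After op 10 (replace(4, 'c')): offset=2, physical=[A,B,D,o,h,b,c], logical=[D,o,h,b,c,A,B]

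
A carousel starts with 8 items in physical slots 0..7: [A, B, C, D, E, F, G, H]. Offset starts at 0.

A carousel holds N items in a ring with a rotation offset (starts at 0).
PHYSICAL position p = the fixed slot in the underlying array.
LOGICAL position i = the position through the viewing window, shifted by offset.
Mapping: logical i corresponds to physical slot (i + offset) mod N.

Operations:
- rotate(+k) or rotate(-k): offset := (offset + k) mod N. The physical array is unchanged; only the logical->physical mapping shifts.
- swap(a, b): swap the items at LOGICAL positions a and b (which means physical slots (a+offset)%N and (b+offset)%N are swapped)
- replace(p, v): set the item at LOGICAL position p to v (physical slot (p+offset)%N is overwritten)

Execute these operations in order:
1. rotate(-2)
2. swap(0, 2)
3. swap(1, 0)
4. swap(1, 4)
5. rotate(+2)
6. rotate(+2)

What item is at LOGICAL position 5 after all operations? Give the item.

Answer: C

Derivation:
After op 1 (rotate(-2)): offset=6, physical=[A,B,C,D,E,F,G,H], logical=[G,H,A,B,C,D,E,F]
After op 2 (swap(0, 2)): offset=6, physical=[G,B,C,D,E,F,A,H], logical=[A,H,G,B,C,D,E,F]
After op 3 (swap(1, 0)): offset=6, physical=[G,B,C,D,E,F,H,A], logical=[H,A,G,B,C,D,E,F]
After op 4 (swap(1, 4)): offset=6, physical=[G,B,A,D,E,F,H,C], logical=[H,C,G,B,A,D,E,F]
After op 5 (rotate(+2)): offset=0, physical=[G,B,A,D,E,F,H,C], logical=[G,B,A,D,E,F,H,C]
After op 6 (rotate(+2)): offset=2, physical=[G,B,A,D,E,F,H,C], logical=[A,D,E,F,H,C,G,B]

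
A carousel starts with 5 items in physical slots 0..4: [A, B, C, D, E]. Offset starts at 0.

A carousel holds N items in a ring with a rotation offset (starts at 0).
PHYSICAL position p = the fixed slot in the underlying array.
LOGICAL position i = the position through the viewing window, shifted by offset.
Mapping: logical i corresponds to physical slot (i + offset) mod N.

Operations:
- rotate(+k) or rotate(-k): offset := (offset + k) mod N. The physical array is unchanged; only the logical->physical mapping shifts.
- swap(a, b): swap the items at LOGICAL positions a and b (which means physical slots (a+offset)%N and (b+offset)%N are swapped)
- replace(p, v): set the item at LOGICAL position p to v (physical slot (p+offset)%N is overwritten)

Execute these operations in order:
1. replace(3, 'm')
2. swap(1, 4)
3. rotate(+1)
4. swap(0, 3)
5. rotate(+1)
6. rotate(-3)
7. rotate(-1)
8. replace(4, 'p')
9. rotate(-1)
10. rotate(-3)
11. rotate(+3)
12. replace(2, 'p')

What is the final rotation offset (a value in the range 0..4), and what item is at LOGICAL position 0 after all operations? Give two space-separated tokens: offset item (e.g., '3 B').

Answer: 2 p

Derivation:
After op 1 (replace(3, 'm')): offset=0, physical=[A,B,C,m,E], logical=[A,B,C,m,E]
After op 2 (swap(1, 4)): offset=0, physical=[A,E,C,m,B], logical=[A,E,C,m,B]
After op 3 (rotate(+1)): offset=1, physical=[A,E,C,m,B], logical=[E,C,m,B,A]
After op 4 (swap(0, 3)): offset=1, physical=[A,B,C,m,E], logical=[B,C,m,E,A]
After op 5 (rotate(+1)): offset=2, physical=[A,B,C,m,E], logical=[C,m,E,A,B]
After op 6 (rotate(-3)): offset=4, physical=[A,B,C,m,E], logical=[E,A,B,C,m]
After op 7 (rotate(-1)): offset=3, physical=[A,B,C,m,E], logical=[m,E,A,B,C]
After op 8 (replace(4, 'p')): offset=3, physical=[A,B,p,m,E], logical=[m,E,A,B,p]
After op 9 (rotate(-1)): offset=2, physical=[A,B,p,m,E], logical=[p,m,E,A,B]
After op 10 (rotate(-3)): offset=4, physical=[A,B,p,m,E], logical=[E,A,B,p,m]
After op 11 (rotate(+3)): offset=2, physical=[A,B,p,m,E], logical=[p,m,E,A,B]
After op 12 (replace(2, 'p')): offset=2, physical=[A,B,p,m,p], logical=[p,m,p,A,B]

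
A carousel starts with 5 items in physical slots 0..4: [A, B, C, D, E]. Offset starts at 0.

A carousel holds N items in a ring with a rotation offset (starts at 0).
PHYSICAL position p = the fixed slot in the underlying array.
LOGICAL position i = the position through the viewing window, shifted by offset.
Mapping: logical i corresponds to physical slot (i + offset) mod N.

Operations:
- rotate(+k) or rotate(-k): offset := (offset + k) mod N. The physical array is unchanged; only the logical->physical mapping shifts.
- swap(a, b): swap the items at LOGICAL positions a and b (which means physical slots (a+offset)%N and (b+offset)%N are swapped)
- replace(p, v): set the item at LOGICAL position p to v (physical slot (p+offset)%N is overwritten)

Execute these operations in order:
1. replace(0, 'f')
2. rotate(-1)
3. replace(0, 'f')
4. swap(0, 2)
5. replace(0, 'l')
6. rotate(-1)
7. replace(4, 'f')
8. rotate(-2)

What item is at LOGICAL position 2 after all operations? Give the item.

After op 1 (replace(0, 'f')): offset=0, physical=[f,B,C,D,E], logical=[f,B,C,D,E]
After op 2 (rotate(-1)): offset=4, physical=[f,B,C,D,E], logical=[E,f,B,C,D]
After op 3 (replace(0, 'f')): offset=4, physical=[f,B,C,D,f], logical=[f,f,B,C,D]
After op 4 (swap(0, 2)): offset=4, physical=[f,f,C,D,B], logical=[B,f,f,C,D]
After op 5 (replace(0, 'l')): offset=4, physical=[f,f,C,D,l], logical=[l,f,f,C,D]
After op 6 (rotate(-1)): offset=3, physical=[f,f,C,D,l], logical=[D,l,f,f,C]
After op 7 (replace(4, 'f')): offset=3, physical=[f,f,f,D,l], logical=[D,l,f,f,f]
After op 8 (rotate(-2)): offset=1, physical=[f,f,f,D,l], logical=[f,f,D,l,f]

Answer: D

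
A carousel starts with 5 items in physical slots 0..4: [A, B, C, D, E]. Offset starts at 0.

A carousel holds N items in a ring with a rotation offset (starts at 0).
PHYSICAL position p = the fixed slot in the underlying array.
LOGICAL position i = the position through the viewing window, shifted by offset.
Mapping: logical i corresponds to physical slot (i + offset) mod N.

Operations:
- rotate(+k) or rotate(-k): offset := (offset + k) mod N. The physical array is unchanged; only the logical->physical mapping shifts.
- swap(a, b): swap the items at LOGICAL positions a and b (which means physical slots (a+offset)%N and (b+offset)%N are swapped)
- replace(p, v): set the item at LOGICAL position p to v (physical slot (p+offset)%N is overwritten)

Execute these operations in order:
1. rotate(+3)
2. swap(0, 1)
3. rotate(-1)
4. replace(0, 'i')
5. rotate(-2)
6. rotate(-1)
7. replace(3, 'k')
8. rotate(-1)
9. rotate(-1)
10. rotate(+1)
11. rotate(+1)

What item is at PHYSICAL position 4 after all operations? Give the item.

After op 1 (rotate(+3)): offset=3, physical=[A,B,C,D,E], logical=[D,E,A,B,C]
After op 2 (swap(0, 1)): offset=3, physical=[A,B,C,E,D], logical=[E,D,A,B,C]
After op 3 (rotate(-1)): offset=2, physical=[A,B,C,E,D], logical=[C,E,D,A,B]
After op 4 (replace(0, 'i')): offset=2, physical=[A,B,i,E,D], logical=[i,E,D,A,B]
After op 5 (rotate(-2)): offset=0, physical=[A,B,i,E,D], logical=[A,B,i,E,D]
After op 6 (rotate(-1)): offset=4, physical=[A,B,i,E,D], logical=[D,A,B,i,E]
After op 7 (replace(3, 'k')): offset=4, physical=[A,B,k,E,D], logical=[D,A,B,k,E]
After op 8 (rotate(-1)): offset=3, physical=[A,B,k,E,D], logical=[E,D,A,B,k]
After op 9 (rotate(-1)): offset=2, physical=[A,B,k,E,D], logical=[k,E,D,A,B]
After op 10 (rotate(+1)): offset=3, physical=[A,B,k,E,D], logical=[E,D,A,B,k]
After op 11 (rotate(+1)): offset=4, physical=[A,B,k,E,D], logical=[D,A,B,k,E]

Answer: D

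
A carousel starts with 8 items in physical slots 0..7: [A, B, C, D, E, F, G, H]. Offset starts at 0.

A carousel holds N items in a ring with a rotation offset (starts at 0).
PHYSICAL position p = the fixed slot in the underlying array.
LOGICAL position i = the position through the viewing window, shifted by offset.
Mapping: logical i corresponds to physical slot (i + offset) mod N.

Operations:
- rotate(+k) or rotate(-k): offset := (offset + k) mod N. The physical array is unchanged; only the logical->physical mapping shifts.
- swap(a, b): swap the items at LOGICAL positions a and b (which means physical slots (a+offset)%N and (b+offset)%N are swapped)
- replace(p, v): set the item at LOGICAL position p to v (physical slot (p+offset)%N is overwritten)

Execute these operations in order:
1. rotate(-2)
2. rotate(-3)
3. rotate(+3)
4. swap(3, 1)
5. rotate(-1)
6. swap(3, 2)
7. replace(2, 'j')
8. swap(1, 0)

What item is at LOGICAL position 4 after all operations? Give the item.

Answer: H

Derivation:
After op 1 (rotate(-2)): offset=6, physical=[A,B,C,D,E,F,G,H], logical=[G,H,A,B,C,D,E,F]
After op 2 (rotate(-3)): offset=3, physical=[A,B,C,D,E,F,G,H], logical=[D,E,F,G,H,A,B,C]
After op 3 (rotate(+3)): offset=6, physical=[A,B,C,D,E,F,G,H], logical=[G,H,A,B,C,D,E,F]
After op 4 (swap(3, 1)): offset=6, physical=[A,H,C,D,E,F,G,B], logical=[G,B,A,H,C,D,E,F]
After op 5 (rotate(-1)): offset=5, physical=[A,H,C,D,E,F,G,B], logical=[F,G,B,A,H,C,D,E]
After op 6 (swap(3, 2)): offset=5, physical=[B,H,C,D,E,F,G,A], logical=[F,G,A,B,H,C,D,E]
After op 7 (replace(2, 'j')): offset=5, physical=[B,H,C,D,E,F,G,j], logical=[F,G,j,B,H,C,D,E]
After op 8 (swap(1, 0)): offset=5, physical=[B,H,C,D,E,G,F,j], logical=[G,F,j,B,H,C,D,E]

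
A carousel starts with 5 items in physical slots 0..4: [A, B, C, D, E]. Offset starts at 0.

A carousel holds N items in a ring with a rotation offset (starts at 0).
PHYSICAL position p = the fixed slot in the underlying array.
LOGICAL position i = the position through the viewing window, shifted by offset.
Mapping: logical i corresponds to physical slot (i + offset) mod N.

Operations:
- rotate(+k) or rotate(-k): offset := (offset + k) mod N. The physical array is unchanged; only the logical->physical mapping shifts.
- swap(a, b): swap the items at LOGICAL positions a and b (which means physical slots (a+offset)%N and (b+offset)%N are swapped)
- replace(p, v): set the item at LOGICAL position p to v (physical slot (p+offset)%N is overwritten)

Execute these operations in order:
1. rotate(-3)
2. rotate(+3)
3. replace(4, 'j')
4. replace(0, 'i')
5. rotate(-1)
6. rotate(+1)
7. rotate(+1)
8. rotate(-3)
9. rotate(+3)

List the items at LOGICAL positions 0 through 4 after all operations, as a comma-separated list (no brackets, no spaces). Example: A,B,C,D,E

Answer: B,C,D,j,i

Derivation:
After op 1 (rotate(-3)): offset=2, physical=[A,B,C,D,E], logical=[C,D,E,A,B]
After op 2 (rotate(+3)): offset=0, physical=[A,B,C,D,E], logical=[A,B,C,D,E]
After op 3 (replace(4, 'j')): offset=0, physical=[A,B,C,D,j], logical=[A,B,C,D,j]
After op 4 (replace(0, 'i')): offset=0, physical=[i,B,C,D,j], logical=[i,B,C,D,j]
After op 5 (rotate(-1)): offset=4, physical=[i,B,C,D,j], logical=[j,i,B,C,D]
After op 6 (rotate(+1)): offset=0, physical=[i,B,C,D,j], logical=[i,B,C,D,j]
After op 7 (rotate(+1)): offset=1, physical=[i,B,C,D,j], logical=[B,C,D,j,i]
After op 8 (rotate(-3)): offset=3, physical=[i,B,C,D,j], logical=[D,j,i,B,C]
After op 9 (rotate(+3)): offset=1, physical=[i,B,C,D,j], logical=[B,C,D,j,i]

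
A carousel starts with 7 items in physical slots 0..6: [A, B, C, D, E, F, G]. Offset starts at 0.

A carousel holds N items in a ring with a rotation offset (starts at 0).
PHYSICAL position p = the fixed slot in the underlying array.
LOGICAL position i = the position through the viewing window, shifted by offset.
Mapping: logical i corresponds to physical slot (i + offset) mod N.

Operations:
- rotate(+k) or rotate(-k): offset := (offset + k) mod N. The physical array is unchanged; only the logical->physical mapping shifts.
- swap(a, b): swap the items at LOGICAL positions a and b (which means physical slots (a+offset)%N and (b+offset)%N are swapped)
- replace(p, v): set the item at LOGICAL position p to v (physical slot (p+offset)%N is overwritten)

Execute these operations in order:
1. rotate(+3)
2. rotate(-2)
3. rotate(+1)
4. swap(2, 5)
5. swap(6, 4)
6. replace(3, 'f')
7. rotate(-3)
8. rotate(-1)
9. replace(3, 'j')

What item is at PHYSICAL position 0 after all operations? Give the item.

After op 1 (rotate(+3)): offset=3, physical=[A,B,C,D,E,F,G], logical=[D,E,F,G,A,B,C]
After op 2 (rotate(-2)): offset=1, physical=[A,B,C,D,E,F,G], logical=[B,C,D,E,F,G,A]
After op 3 (rotate(+1)): offset=2, physical=[A,B,C,D,E,F,G], logical=[C,D,E,F,G,A,B]
After op 4 (swap(2, 5)): offset=2, physical=[E,B,C,D,A,F,G], logical=[C,D,A,F,G,E,B]
After op 5 (swap(6, 4)): offset=2, physical=[E,G,C,D,A,F,B], logical=[C,D,A,F,B,E,G]
After op 6 (replace(3, 'f')): offset=2, physical=[E,G,C,D,A,f,B], logical=[C,D,A,f,B,E,G]
After op 7 (rotate(-3)): offset=6, physical=[E,G,C,D,A,f,B], logical=[B,E,G,C,D,A,f]
After op 8 (rotate(-1)): offset=5, physical=[E,G,C,D,A,f,B], logical=[f,B,E,G,C,D,A]
After op 9 (replace(3, 'j')): offset=5, physical=[E,j,C,D,A,f,B], logical=[f,B,E,j,C,D,A]

Answer: E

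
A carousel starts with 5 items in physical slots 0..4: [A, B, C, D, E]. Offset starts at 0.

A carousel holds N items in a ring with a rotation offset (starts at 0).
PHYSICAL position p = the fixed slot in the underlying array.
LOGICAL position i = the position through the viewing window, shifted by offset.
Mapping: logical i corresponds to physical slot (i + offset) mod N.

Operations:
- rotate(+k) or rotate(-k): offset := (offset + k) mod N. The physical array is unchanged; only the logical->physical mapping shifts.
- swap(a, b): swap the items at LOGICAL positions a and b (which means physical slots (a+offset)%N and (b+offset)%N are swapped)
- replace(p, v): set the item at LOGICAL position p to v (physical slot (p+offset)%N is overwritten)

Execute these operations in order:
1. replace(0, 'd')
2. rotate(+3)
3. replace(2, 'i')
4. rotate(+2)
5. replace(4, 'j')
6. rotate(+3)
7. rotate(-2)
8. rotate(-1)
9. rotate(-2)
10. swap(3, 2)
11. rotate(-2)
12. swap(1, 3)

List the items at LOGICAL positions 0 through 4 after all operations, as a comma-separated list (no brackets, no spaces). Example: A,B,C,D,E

After op 1 (replace(0, 'd')): offset=0, physical=[d,B,C,D,E], logical=[d,B,C,D,E]
After op 2 (rotate(+3)): offset=3, physical=[d,B,C,D,E], logical=[D,E,d,B,C]
After op 3 (replace(2, 'i')): offset=3, physical=[i,B,C,D,E], logical=[D,E,i,B,C]
After op 4 (rotate(+2)): offset=0, physical=[i,B,C,D,E], logical=[i,B,C,D,E]
After op 5 (replace(4, 'j')): offset=0, physical=[i,B,C,D,j], logical=[i,B,C,D,j]
After op 6 (rotate(+3)): offset=3, physical=[i,B,C,D,j], logical=[D,j,i,B,C]
After op 7 (rotate(-2)): offset=1, physical=[i,B,C,D,j], logical=[B,C,D,j,i]
After op 8 (rotate(-1)): offset=0, physical=[i,B,C,D,j], logical=[i,B,C,D,j]
After op 9 (rotate(-2)): offset=3, physical=[i,B,C,D,j], logical=[D,j,i,B,C]
After op 10 (swap(3, 2)): offset=3, physical=[B,i,C,D,j], logical=[D,j,B,i,C]
After op 11 (rotate(-2)): offset=1, physical=[B,i,C,D,j], logical=[i,C,D,j,B]
After op 12 (swap(1, 3)): offset=1, physical=[B,i,j,D,C], logical=[i,j,D,C,B]

Answer: i,j,D,C,B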